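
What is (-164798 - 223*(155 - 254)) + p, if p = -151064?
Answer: -293785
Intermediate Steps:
(-164798 - 223*(155 - 254)) + p = (-164798 - 223*(155 - 254)) - 151064 = (-164798 - 223*(-99)) - 151064 = (-164798 + 22077) - 151064 = -142721 - 151064 = -293785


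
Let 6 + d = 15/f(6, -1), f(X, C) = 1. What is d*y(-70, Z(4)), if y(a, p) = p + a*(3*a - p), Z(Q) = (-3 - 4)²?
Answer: 163611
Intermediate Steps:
Z(Q) = 49 (Z(Q) = (-7)² = 49)
y(a, p) = p + a*(-p + 3*a)
d = 9 (d = -6 + 15/1 = -6 + 15*1 = -6 + 15 = 9)
d*y(-70, Z(4)) = 9*(49 + 3*(-70)² - 1*(-70)*49) = 9*(49 + 3*4900 + 3430) = 9*(49 + 14700 + 3430) = 9*18179 = 163611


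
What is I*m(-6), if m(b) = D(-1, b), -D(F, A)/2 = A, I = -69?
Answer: -828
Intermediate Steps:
D(F, A) = -2*A
m(b) = -2*b
I*m(-6) = -(-138)*(-6) = -69*12 = -828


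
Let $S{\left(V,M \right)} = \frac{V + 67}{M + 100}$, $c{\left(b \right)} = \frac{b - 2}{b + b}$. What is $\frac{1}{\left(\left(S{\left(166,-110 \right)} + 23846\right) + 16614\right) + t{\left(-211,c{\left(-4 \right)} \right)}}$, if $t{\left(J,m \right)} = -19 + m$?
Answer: $\frac{20}{808369} \approx 2.4741 \cdot 10^{-5}$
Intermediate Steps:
$c{\left(b \right)} = \frac{-2 + b}{2 b}$
$S{\left(V,M \right)} = \frac{67 + V}{100 + M}$
$\frac{1}{\left(\left(S{\left(166,-110 \right)} + 23846\right) + 16614\right) + t{\left(-211,c{\left(-4 \right)} \right)}} = \frac{1}{\left(\left(\frac{67 + 166}{100 - 110} + 23846\right) + 16614\right) - \left(19 - \frac{-2 - 4}{2 \left(-4\right)}\right)} = \frac{1}{\left(\left(\frac{1}{-10} \cdot 233 + 23846\right) + 16614\right) - \left(19 + \frac{1}{8} \left(-6\right)\right)} = \frac{1}{\left(\left(\left(- \frac{1}{10}\right) 233 + 23846\right) + 16614\right) + \left(-19 + \frac{3}{4}\right)} = \frac{1}{\left(\left(- \frac{233}{10} + 23846\right) + 16614\right) - \frac{73}{4}} = \frac{1}{\left(\frac{238227}{10} + 16614\right) - \frac{73}{4}} = \frac{1}{\frac{404367}{10} - \frac{73}{4}} = \frac{1}{\frac{808369}{20}} = \frac{20}{808369}$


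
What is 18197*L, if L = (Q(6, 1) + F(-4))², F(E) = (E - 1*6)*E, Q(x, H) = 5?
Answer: 36848925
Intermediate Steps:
F(E) = E*(-6 + E) (F(E) = (E - 6)*E = (-6 + E)*E = E*(-6 + E))
L = 2025 (L = (5 - 4*(-6 - 4))² = (5 - 4*(-10))² = (5 + 40)² = 45² = 2025)
18197*L = 18197*2025 = 36848925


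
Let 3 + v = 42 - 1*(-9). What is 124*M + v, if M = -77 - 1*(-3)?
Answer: -9128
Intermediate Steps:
M = -74 (M = -77 + 3 = -74)
v = 48 (v = -3 + (42 - 1*(-9)) = -3 + (42 + 9) = -3 + 51 = 48)
124*M + v = 124*(-74) + 48 = -9176 + 48 = -9128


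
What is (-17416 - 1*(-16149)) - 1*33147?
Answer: -34414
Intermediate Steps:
(-17416 - 1*(-16149)) - 1*33147 = (-17416 + 16149) - 33147 = -1267 - 33147 = -34414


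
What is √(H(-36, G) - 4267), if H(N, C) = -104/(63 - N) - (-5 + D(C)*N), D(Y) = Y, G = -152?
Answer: I*√10601470/33 ≈ 98.666*I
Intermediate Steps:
H(N, C) = 5 - 104/(63 - N) - C*N (H(N, C) = -104/(63 - N) - (-5 + C*N) = -104/(63 - N) + (5 - C*N) = 5 - 104/(63 - N) - C*N)
√(H(-36, G) - 4267) = √((-211 + 5*(-36) - 1*(-152)*(-36)² + 63*(-152)*(-36))/(-63 - 36) - 4267) = √((-211 - 180 - 1*(-152)*1296 + 344736)/(-99) - 4267) = √(-(-211 - 180 + 196992 + 344736)/99 - 4267) = √(-1/99*541337 - 4267) = √(-541337/99 - 4267) = √(-963770/99) = I*√10601470/33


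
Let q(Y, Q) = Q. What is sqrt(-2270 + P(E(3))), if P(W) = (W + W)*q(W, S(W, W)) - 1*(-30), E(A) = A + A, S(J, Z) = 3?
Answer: 2*I*sqrt(551) ≈ 46.947*I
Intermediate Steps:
E(A) = 2*A
P(W) = 30 + 6*W (P(W) = (W + W)*3 - 1*(-30) = (2*W)*3 + 30 = 6*W + 30 = 30 + 6*W)
sqrt(-2270 + P(E(3))) = sqrt(-2270 + (30 + 6*(2*3))) = sqrt(-2270 + (30 + 6*6)) = sqrt(-2270 + (30 + 36)) = sqrt(-2270 + 66) = sqrt(-2204) = 2*I*sqrt(551)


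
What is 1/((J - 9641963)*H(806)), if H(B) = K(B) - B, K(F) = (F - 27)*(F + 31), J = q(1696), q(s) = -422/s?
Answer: -848/5324600803094195 ≈ -1.5926e-13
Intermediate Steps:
J = -211/848 (J = -422/1696 = -422*1/1696 = -211/848 ≈ -0.24882)
K(F) = (-27 + F)*(31 + F)
H(B) = -837 + B² + 3*B (H(B) = (-837 + B² + 4*B) - B = -837 + B² + 3*B)
1/((J - 9641963)*H(806)) = 1/((-211/848 - 9641963)*(-837 + 806² + 3*806)) = 1/((-8176384835/848)*(-837 + 649636 + 2418)) = -848/8176384835/651217 = -848/8176384835*1/651217 = -848/5324600803094195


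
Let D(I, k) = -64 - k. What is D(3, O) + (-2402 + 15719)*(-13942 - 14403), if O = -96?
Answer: -377470333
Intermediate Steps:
D(3, O) + (-2402 + 15719)*(-13942 - 14403) = (-64 - 1*(-96)) + (-2402 + 15719)*(-13942 - 14403) = (-64 + 96) + 13317*(-28345) = 32 - 377470365 = -377470333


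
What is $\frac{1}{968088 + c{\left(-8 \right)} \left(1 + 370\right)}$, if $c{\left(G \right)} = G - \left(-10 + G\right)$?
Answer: $\frac{1}{971798} \approx 1.029 \cdot 10^{-6}$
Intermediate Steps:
$c{\left(G \right)} = 10$ ($c{\left(G \right)} = G - \left(-10 + G\right) = 10$)
$\frac{1}{968088 + c{\left(-8 \right)} \left(1 + 370\right)} = \frac{1}{968088 + 10 \left(1 + 370\right)} = \frac{1}{968088 + 10 \cdot 371} = \frac{1}{968088 + 3710} = \frac{1}{971798}$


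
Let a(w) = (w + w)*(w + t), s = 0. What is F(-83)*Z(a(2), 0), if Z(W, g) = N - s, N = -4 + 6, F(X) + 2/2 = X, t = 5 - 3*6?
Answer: -168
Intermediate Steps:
t = -13 (t = 5 - 18 = -13)
a(w) = 2*w*(-13 + w) (a(w) = (w + w)*(w - 13) = (2*w)*(-13 + w) = 2*w*(-13 + w))
F(X) = -1 + X
N = 2
Z(W, g) = 2 (Z(W, g) = 2 - 1*0 = 2 + 0 = 2)
F(-83)*Z(a(2), 0) = (-1 - 83)*2 = -84*2 = -168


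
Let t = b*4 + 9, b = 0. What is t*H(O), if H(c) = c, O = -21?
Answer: -189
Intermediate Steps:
t = 9 (t = 0*4 + 9 = 0 + 9 = 9)
t*H(O) = 9*(-21) = -189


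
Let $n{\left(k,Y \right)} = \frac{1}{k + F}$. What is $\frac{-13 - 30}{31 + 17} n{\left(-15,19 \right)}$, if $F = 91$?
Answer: $- \frac{43}{3648} \approx -0.011787$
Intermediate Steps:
$n{\left(k,Y \right)} = \frac{1}{91 + k}$ ($n{\left(k,Y \right)} = \frac{1}{k + 91} = \frac{1}{91 + k}$)
$\frac{-13 - 30}{31 + 17} n{\left(-15,19 \right)} = \frac{\left(-13 - 30\right) \frac{1}{31 + 17}}{91 - 15} = \frac{\left(-43\right) \frac{1}{48}}{76} = \left(-43\right) \frac{1}{48} \cdot \frac{1}{76} = \left(- \frac{43}{48}\right) \frac{1}{76} = - \frac{43}{3648}$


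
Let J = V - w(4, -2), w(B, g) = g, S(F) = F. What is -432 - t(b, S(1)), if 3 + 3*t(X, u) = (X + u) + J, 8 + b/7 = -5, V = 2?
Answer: -1207/3 ≈ -402.33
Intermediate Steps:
J = 4 (J = 2 - 1*(-2) = 2 + 2 = 4)
b = -91 (b = -56 + 7*(-5) = -56 - 35 = -91)
t(X, u) = ⅓ + X/3 + u/3 (t(X, u) = -1 + ((X + u) + 4)/3 = -1 + (4 + X + u)/3 = -1 + (4/3 + X/3 + u/3) = ⅓ + X/3 + u/3)
-432 - t(b, S(1)) = -432 - (⅓ + (⅓)*(-91) + (⅓)*1) = -432 - (⅓ - 91/3 + ⅓) = -432 - 1*(-89/3) = -432 + 89/3 = -1207/3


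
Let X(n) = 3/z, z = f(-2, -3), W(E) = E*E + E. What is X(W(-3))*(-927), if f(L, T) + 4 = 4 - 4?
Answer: 2781/4 ≈ 695.25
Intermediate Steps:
f(L, T) = -4 (f(L, T) = -4 + (4 - 4) = -4 + 0 = -4)
W(E) = E + E² (W(E) = E² + E = E + E²)
z = -4
X(n) = -¾ (X(n) = 3/(-4) = 3*(-¼) = -¾)
X(W(-3))*(-927) = -¾*(-927) = 2781/4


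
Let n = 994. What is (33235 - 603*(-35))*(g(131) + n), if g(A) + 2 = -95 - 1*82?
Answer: 44287100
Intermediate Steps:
g(A) = -179 (g(A) = -2 + (-95 - 1*82) = -2 + (-95 - 82) = -2 - 177 = -179)
(33235 - 603*(-35))*(g(131) + n) = (33235 - 603*(-35))*(-179 + 994) = (33235 + 21105)*815 = 54340*815 = 44287100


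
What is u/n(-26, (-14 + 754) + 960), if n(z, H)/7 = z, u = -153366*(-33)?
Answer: -2530539/91 ≈ -27808.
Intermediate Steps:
u = 5061078
n(z, H) = 7*z
u/n(-26, (-14 + 754) + 960) = 5061078/((7*(-26))) = 5061078/(-182) = 5061078*(-1/182) = -2530539/91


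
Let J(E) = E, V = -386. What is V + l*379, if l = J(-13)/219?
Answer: -89461/219 ≈ -408.50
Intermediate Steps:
l = -13/219 ≈ -0.059361
V + l*379 = -386 - 13/219*379 = -386 - 4927/219 = -89461/219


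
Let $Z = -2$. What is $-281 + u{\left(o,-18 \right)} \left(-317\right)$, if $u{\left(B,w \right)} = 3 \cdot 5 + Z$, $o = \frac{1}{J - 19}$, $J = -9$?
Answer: $-4402$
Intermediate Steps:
$o = - \frac{1}{28}$ ($o = \frac{1}{-9 - 19} = \frac{1}{-28} = - \frac{1}{28} \approx -0.035714$)
$u{\left(B,w \right)} = 13$ ($u{\left(B,w \right)} = 3 \cdot 5 - 2 = 15 - 2 = 13$)
$-281 + u{\left(o,-18 \right)} \left(-317\right) = -281 + 13 \left(-317\right) = -281 - 4121 = -4402$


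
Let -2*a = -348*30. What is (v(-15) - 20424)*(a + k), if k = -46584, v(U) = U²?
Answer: 835511436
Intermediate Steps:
a = 5220 (a = -(-174)*30 = -½*(-10440) = 5220)
(v(-15) - 20424)*(a + k) = ((-15)² - 20424)*(5220 - 46584) = (225 - 20424)*(-41364) = -20199*(-41364) = 835511436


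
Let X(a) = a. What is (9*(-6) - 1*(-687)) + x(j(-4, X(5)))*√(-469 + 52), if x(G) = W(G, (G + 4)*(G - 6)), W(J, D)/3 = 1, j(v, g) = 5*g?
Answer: 633 + 3*I*√417 ≈ 633.0 + 61.262*I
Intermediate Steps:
W(J, D) = 3 (W(J, D) = 3*1 = 3)
x(G) = 3
(9*(-6) - 1*(-687)) + x(j(-4, X(5)))*√(-469 + 52) = (9*(-6) - 1*(-687)) + 3*√(-469 + 52) = (-54 + 687) + 3*√(-417) = 633 + 3*(I*√417) = 633 + 3*I*√417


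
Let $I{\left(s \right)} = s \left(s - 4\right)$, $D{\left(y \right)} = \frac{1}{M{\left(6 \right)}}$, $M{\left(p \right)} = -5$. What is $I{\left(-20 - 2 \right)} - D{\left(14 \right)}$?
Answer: $\frac{2861}{5} \approx 572.2$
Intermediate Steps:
$D{\left(y \right)} = - \frac{1}{5}$ ($D{\left(y \right)} = \frac{1}{-5} = - \frac{1}{5}$)
$I{\left(s \right)} = s \left(-4 + s\right)$
$I{\left(-20 - 2 \right)} - D{\left(14 \right)} = \left(-20 - 2\right) \left(-4 - 22\right) - - \frac{1}{5} = - 22 \left(-4 - 22\right) + \frac{1}{5} = \left(-22\right) \left(-26\right) + \frac{1}{5} = 572 + \frac{1}{5} = \frac{2861}{5}$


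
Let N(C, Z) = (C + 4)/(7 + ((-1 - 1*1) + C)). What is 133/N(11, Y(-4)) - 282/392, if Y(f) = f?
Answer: 414973/2940 ≈ 141.15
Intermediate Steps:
N(C, Z) = (4 + C)/(5 + C) (N(C, Z) = (4 + C)/(7 + ((-1 - 1) + C)) = (4 + C)/(7 + (-2 + C)) = (4 + C)/(5 + C))
133/N(11, Y(-4)) - 282/392 = 133/(((4 + 11)/(5 + 11))) - 282/392 = 133/((15/16)) - 282*1/392 = 133/(((1/16)*15)) - 141/196 = 133/(15/16) - 141/196 = 133*(16/15) - 141/196 = 2128/15 - 141/196 = 414973/2940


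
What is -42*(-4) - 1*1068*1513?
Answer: -1615716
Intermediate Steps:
-42*(-4) - 1*1068*1513 = 168 - 1068*1513 = 168 - 1615884 = -1615716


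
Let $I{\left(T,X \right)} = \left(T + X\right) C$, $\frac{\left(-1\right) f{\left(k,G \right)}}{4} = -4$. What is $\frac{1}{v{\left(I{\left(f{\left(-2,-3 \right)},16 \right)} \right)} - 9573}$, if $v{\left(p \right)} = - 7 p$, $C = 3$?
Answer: $- \frac{1}{10245} \approx -9.7609 \cdot 10^{-5}$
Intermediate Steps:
$f{\left(k,G \right)} = 16$ ($f{\left(k,G \right)} = \left(-4\right) \left(-4\right) = 16$)
$I{\left(T,X \right)} = 3 T + 3 X$ ($I{\left(T,X \right)} = \left(T + X\right) 3 = 3 T + 3 X$)
$\frac{1}{v{\left(I{\left(f{\left(-2,-3 \right)},16 \right)} \right)} - 9573} = \frac{1}{- 7 \left(3 \cdot 16 + 3 \cdot 16\right) - 9573} = \frac{1}{- 7 \left(48 + 48\right) - 9573} = \frac{1}{\left(-7\right) 96 - 9573} = \frac{1}{-672 - 9573} = \frac{1}{-10245} = - \frac{1}{10245}$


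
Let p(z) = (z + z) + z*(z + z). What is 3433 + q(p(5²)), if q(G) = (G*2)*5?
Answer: 16433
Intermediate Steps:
p(z) = 2*z + 2*z² (p(z) = 2*z + z*(2*z) = 2*z + 2*z²)
q(G) = 10*G (q(G) = (2*G)*5 = 10*G)
3433 + q(p(5²)) = 3433 + 10*(2*5²*(1 + 5²)) = 3433 + 10*(2*25*(1 + 25)) = 3433 + 10*(2*25*26) = 3433 + 10*1300 = 3433 + 13000 = 16433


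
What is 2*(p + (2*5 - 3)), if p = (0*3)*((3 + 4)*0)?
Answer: 14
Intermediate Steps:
p = 0 (p = 0*(7*0) = 0*0 = 0)
2*(p + (2*5 - 3)) = 2*(0 + (2*5 - 3)) = 2*(0 + (10 - 3)) = 2*(0 + 7) = 2*7 = 14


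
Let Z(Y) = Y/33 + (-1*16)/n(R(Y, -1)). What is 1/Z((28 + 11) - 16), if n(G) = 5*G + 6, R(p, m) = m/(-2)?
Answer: -561/665 ≈ -0.84361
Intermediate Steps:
R(p, m) = -m/2 (R(p, m) = m*(-½) = -m/2)
n(G) = 6 + 5*G
Z(Y) = -32/17 + Y/33 (Z(Y) = Y/33 + (-1*16)/(6 + 5*(-½*(-1))) = Y*(1/33) - 16/(6 + 5*(½)) = Y/33 - 16/(6 + 5/2) = Y/33 - 16/17/2 = Y/33 - 16*2/17 = Y/33 - 32/17 = -32/17 + Y/33)
1/Z((28 + 11) - 16) = 1/(-32/17 + ((28 + 11) - 16)/33) = 1/(-32/17 + (39 - 16)/33) = 1/(-32/17 + (1/33)*23) = 1/(-32/17 + 23/33) = 1/(-665/561) = -561/665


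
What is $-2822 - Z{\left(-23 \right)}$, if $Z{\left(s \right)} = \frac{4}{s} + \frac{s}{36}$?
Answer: $- \frac{2335943}{828} \approx -2821.2$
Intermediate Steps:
$Z{\left(s \right)} = \frac{4}{s} + \frac{s}{36}$ ($Z{\left(s \right)} = \frac{4}{s} + s \frac{1}{36} = \frac{4}{s} + \frac{s}{36}$)
$-2822 - Z{\left(-23 \right)} = -2822 - \left(\frac{4}{-23} + \frac{1}{36} \left(-23\right)\right) = -2822 - \left(4 \left(- \frac{1}{23}\right) - \frac{23}{36}\right) = -2822 - \left(- \frac{4}{23} - \frac{23}{36}\right) = -2822 - - \frac{673}{828} = -2822 + \frac{673}{828} = - \frac{2335943}{828}$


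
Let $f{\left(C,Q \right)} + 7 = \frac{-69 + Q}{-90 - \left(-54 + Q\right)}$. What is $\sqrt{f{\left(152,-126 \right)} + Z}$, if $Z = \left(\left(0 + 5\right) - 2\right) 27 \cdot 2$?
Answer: $\frac{\sqrt{5502}}{6} \approx 12.363$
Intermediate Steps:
$f{\left(C,Q \right)} = -7 + \frac{-69 + Q}{-36 - Q}$ ($f{\left(C,Q \right)} = -7 + \frac{-69 + Q}{-90 - \left(-54 + Q\right)} = -7 + \frac{-69 + Q}{-36 - Q}$)
$Z = 162$ ($Z = \left(5 - 2\right) 27 \cdot 2 = 3 \cdot 27 \cdot 2 = 81 \cdot 2 = 162$)
$\sqrt{f{\left(152,-126 \right)} + Z} = \sqrt{\frac{-183 - -1008}{36 - 126} + 162} = \sqrt{\frac{-183 + 1008}{-90} + 162} = \sqrt{\left(- \frac{1}{90}\right) 825 + 162} = \sqrt{- \frac{55}{6} + 162} = \sqrt{\frac{917}{6}} = \frac{\sqrt{5502}}{6}$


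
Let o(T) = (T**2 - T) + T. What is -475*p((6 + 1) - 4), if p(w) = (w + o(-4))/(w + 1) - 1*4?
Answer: -1425/4 ≈ -356.25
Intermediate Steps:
o(T) = T**2
p(w) = -4 + (16 + w)/(1 + w) (p(w) = (w + (-4)**2)/(w + 1) - 1*4 = (w + 16)/(1 + w) - 4 = (16 + w)/(1 + w) - 4 = -4 + (16 + w)/(1 + w))
-475*p((6 + 1) - 4) = -1425*(4 - ((6 + 1) - 4))/(1 + ((6 + 1) - 4)) = -1425*(4 - (7 - 4))/(1 + (7 - 4)) = -1425*(4 - 1*3)/(1 + 3) = -1425*(4 - 3)/4 = -1425/4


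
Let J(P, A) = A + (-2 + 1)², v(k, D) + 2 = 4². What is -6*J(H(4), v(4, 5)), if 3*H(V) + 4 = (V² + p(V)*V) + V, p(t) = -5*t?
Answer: -90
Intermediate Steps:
H(V) = -4/3 - 4*V²/3 + V/3 (H(V) = -4/3 + ((V² + (-5*V)*V) + V)/3 = -4/3 + ((V² - 5*V²) + V)/3 = -4/3 + (-4*V² + V)/3 = -4/3 + (V - 4*V²)/3 = -4/3 + (-4*V²/3 + V/3) = -4/3 - 4*V²/3 + V/3)
v(k, D) = 14 (v(k, D) = -2 + 4² = -2 + 16 = 14)
J(P, A) = 1 + A (J(P, A) = A + (-1)² = A + 1 = 1 + A)
-6*J(H(4), v(4, 5)) = -6*(1 + 14) = -6*15 = -90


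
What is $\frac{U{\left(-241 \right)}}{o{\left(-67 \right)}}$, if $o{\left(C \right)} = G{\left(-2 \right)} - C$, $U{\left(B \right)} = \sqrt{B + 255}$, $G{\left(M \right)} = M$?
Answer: $\frac{\sqrt{14}}{65} \approx 0.057564$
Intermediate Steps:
$U{\left(B \right)} = \sqrt{255 + B}$
$o{\left(C \right)} = -2 - C$
$\frac{U{\left(-241 \right)}}{o{\left(-67 \right)}} = \frac{\sqrt{255 - 241}}{-2 - -67} = \frac{\sqrt{14}}{-2 + 67} = \frac{\sqrt{14}}{65}$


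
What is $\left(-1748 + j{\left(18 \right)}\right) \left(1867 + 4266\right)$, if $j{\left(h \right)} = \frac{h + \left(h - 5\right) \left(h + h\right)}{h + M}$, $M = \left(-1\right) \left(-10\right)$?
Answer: $- \frac{148596457}{14} \approx -1.0614 \cdot 10^{7}$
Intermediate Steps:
$M = 10$
$j{\left(h \right)} = \frac{h + 2 h \left(-5 + h\right)}{10 + h}$ ($j{\left(h \right)} = \frac{h + \left(h - 5\right) \left(h + h\right)}{h + 10} = \frac{h + \left(-5 + h\right) 2 h}{10 + h} = \frac{h + 2 h \left(-5 + h\right)}{10 + h}$)
$\left(-1748 + j{\left(18 \right)}\right) \left(1867 + 4266\right) = \left(-1748 + \frac{18 \left(-9 + 2 \cdot 18\right)}{10 + 18}\right) \left(1867 + 4266\right) = \left(-1748 + \frac{18 \left(-9 + 36\right)}{28}\right) 6133 = \left(-1748 + 18 \cdot \frac{1}{28} \cdot 27\right) 6133 = \left(-1748 + \frac{243}{14}\right) 6133 = \left(- \frac{24229}{14}\right) 6133 = - \frac{148596457}{14}$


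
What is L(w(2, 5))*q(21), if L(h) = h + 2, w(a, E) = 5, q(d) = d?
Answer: 147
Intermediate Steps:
L(h) = 2 + h
L(w(2, 5))*q(21) = (2 + 5)*21 = 7*21 = 147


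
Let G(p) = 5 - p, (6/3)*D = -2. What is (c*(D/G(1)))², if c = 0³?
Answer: 0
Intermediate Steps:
D = -1 (D = (½)*(-2) = -1)
c = 0
(c*(D/G(1)))² = (0*(-1/(5 - 1*1)))² = (0*(-1/(5 - 1)))² = (0*(-1/4))² = (0*(-1*¼))² = (0*(-¼))² = 0² = 0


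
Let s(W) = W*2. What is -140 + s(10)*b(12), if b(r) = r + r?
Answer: 340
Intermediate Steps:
s(W) = 2*W
b(r) = 2*r
-140 + s(10)*b(12) = -140 + (2*10)*(2*12) = -140 + 20*24 = -140 + 480 = 340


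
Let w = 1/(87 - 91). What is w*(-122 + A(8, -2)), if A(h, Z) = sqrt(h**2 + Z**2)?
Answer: 61/2 - sqrt(17)/2 ≈ 28.438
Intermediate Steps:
A(h, Z) = sqrt(Z**2 + h**2)
w = -1/4 (w = 1/(-4) = -1/4 ≈ -0.25000)
w*(-122 + A(8, -2)) = -(-122 + sqrt((-2)**2 + 8**2))/4 = -(-122 + sqrt(4 + 64))/4 = -(-122 + sqrt(68))/4 = -(-122 + 2*sqrt(17))/4 = 61/2 - sqrt(17)/2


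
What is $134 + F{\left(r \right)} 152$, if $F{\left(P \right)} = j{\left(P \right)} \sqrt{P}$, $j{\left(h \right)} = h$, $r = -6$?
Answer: $134 - 912 i \sqrt{6} \approx 134.0 - 2233.9 i$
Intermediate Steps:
$F{\left(P \right)} = P^{\frac{3}{2}}$ ($F{\left(P \right)} = P \sqrt{P} = P^{\frac{3}{2}}$)
$134 + F{\left(r \right)} 152 = 134 + \left(-6\right)^{\frac{3}{2}} \cdot 152 = 134 + - 6 i \sqrt{6} \cdot 152 = 134 - 912 i \sqrt{6}$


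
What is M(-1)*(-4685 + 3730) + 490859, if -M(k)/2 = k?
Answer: 488949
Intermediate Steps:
M(k) = -2*k
M(-1)*(-4685 + 3730) + 490859 = (-2*(-1))*(-4685 + 3730) + 490859 = 2*(-955) + 490859 = -1910 + 490859 = 488949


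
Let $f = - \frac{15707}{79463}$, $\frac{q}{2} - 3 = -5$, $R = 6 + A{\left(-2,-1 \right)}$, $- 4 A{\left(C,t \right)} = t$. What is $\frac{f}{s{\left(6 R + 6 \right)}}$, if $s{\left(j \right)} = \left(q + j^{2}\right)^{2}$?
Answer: $- \frac{251312}{4533190046567} \approx -5.5438 \cdot 10^{-8}$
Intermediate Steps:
$A{\left(C,t \right)} = - \frac{t}{4}$
$R = \frac{25}{4}$ ($R = 6 - - \frac{1}{4} = 6 + \frac{1}{4} = \frac{25}{4} \approx 6.25$)
$q = -4$ ($q = 6 + 2 \left(-5\right) = 6 - 10 = -4$)
$f = - \frac{15707}{79463}$ ($f = \left(-15707\right) \frac{1}{79463} = - \frac{15707}{79463} \approx -0.19766$)
$s{\left(j \right)} = \left(-4 + j^{2}\right)^{2}$
$\frac{f}{s{\left(6 R + 6 \right)}} = - \frac{15707}{79463 \left(-4 + \left(6 \cdot \frac{25}{4} + 6\right)^{2}\right)^{2}} = - \frac{15707}{79463 \left(-4 + \left(\frac{75}{2} + 6\right)^{2}\right)^{2}} = - \frac{15707}{79463 \left(-4 + \left(\frac{87}{2}\right)^{2}\right)^{2}} = - \frac{15707}{79463 \left(-4 + \frac{7569}{4}\right)^{2}} = - \frac{15707}{79463 \left(\frac{7553}{4}\right)^{2}} = - \frac{15707}{79463 \cdot \frac{57047809}{16}} = \left(- \frac{15707}{79463}\right) \frac{16}{57047809} = - \frac{251312}{4533190046567}$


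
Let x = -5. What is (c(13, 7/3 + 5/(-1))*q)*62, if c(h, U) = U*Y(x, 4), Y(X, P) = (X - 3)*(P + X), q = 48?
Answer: -63488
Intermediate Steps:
Y(X, P) = (-3 + X)*(P + X)
c(h, U) = 8*U (c(h, U) = U*((-5)**2 - 3*4 - 3*(-5) + 4*(-5)) = U*(25 - 12 + 15 - 20) = U*8 = 8*U)
(c(13, 7/3 + 5/(-1))*q)*62 = ((8*(7/3 + 5/(-1)))*48)*62 = ((8*(7*(1/3) + 5*(-1)))*48)*62 = ((8*(7/3 - 5))*48)*62 = ((8*(-8/3))*48)*62 = -64/3*48*62 = -1024*62 = -63488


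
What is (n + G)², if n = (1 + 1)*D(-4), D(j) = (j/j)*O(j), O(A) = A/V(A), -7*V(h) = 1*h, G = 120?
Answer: 11236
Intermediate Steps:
V(h) = -h/7
O(A) = -7 (O(A) = A/((-A/7)) = A*(-7/A) = -7)
D(j) = -7 (D(j) = (j/j)*(-7) = 1*(-7) = -7)
n = -14 (n = (1 + 1)*(-7) = 2*(-7) = -14)
(n + G)² = (-14 + 120)² = 106² = 11236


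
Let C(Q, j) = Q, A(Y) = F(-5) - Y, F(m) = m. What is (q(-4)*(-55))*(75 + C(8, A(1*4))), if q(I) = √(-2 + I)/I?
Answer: 4565*I*√6/4 ≈ 2795.5*I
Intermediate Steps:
q(I) = √(-2 + I)/I
A(Y) = -5 - Y
(q(-4)*(-55))*(75 + C(8, A(1*4))) = ((√(-2 - 4)/(-4))*(-55))*(75 + 8) = (-I*√6/4*(-55))*83 = (55*I*√6/4)*83 = 4565*I*√6/4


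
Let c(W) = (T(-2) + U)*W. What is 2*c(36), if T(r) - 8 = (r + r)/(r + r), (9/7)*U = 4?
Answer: 872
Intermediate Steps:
U = 28/9 (U = (7/9)*4 = 28/9 ≈ 3.1111)
T(r) = 9 (T(r) = 8 + (r + r)/(r + r) = 8 + (2*r)/((2*r)) = 8 + (2*r)*(1/(2*r)) = 8 + 1 = 9)
c(W) = 109*W/9 (c(W) = (9 + 28/9)*W = 109*W/9)
2*c(36) = 2*((109/9)*36) = 2*436 = 872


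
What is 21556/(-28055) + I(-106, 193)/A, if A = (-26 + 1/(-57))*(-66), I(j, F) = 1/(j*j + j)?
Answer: -1565514654047/2037507729180 ≈ -0.76835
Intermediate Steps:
I(j, F) = 1/(j + j²) (I(j, F) = 1/(j² + j) = 1/(j + j²))
A = 32626/19 (A = (-26 - 1/57)*(-66) = -1483/57*(-66) = 32626/19 ≈ 1717.2)
21556/(-28055) + I(-106, 193)/A = 21556/(-28055) + (1/((-106)*(1 - 106)))/(32626/19) = 21556*(-1/28055) - 1/106/(-105)*(19/32626) = -21556/28055 - 1/106*(-1/105)*(19/32626) = -21556/28055 + (1/11130)*(19/32626) = -21556/28055 + 19/363127380 = -1565514654047/2037507729180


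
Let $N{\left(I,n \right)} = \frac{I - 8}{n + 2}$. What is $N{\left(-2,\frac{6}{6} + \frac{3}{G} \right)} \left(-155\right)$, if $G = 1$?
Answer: $\frac{775}{3} \approx 258.33$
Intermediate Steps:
$N{\left(I,n \right)} = \frac{-8 + I}{2 + n}$
$N{\left(-2,\frac{6}{6} + \frac{3}{G} \right)} \left(-155\right) = \frac{-8 - 2}{2 + \left(\frac{6}{6} + \frac{3}{1}\right)} \left(-155\right) = \frac{1}{2 + \left(6 \cdot \frac{1}{6} + 3 \cdot 1\right)} \left(-10\right) \left(-155\right) = \frac{1}{2 + \left(1 + 3\right)} \left(-10\right) \left(-155\right) = \frac{1}{2 + 4} \left(-10\right) \left(-155\right) = \frac{1}{6} \left(-10\right) \left(-155\right) = \left(- \frac{5}{3}\right) \left(-155\right) = \frac{775}{3}$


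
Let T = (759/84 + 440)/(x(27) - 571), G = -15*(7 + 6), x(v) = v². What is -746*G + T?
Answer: 643571853/4424 ≈ 1.4547e+5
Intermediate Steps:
G = -195 (G = -15*13 = -195)
T = 12573/4424 (T = (759/84 + 440)/(27² - 571) = (759*(1/84) + 440)/(729 - 571) = (253/28 + 440)/158 = (12573/28)*(1/158) = 12573/4424 ≈ 2.8420)
-746*G + T = -746*(-195) + 12573/4424 = 145470 + 12573/4424 = 643571853/4424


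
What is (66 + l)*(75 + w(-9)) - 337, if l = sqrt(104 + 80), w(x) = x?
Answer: 4019 + 132*sqrt(46) ≈ 4914.3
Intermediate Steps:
l = 2*sqrt(46) (l = sqrt(184) = 2*sqrt(46) ≈ 13.565)
(66 + l)*(75 + w(-9)) - 337 = (66 + 2*sqrt(46))*(75 - 9) - 337 = (66 + 2*sqrt(46))*66 - 337 = (4356 + 132*sqrt(46)) - 337 = 4019 + 132*sqrt(46)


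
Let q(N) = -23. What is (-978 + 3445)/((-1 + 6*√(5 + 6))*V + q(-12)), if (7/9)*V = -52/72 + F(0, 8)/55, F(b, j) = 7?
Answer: -2168192026/10383195 + 447543404*√11/10383195 ≈ -65.862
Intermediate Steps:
V = -589/770 (V = 9*(-52/72 + 7/55)/7 = 9*(-52*1/72 + 7*(1/55))/7 = 9*(-13/18 + 7/55)/7 = (9/7)*(-589/990) = -589/770 ≈ -0.76493)
(-978 + 3445)/((-1 + 6*√(5 + 6))*V + q(-12)) = (-978 + 3445)/((-1 + 6*√(5 + 6))*(-589/770) - 23) = 2467/((-1 + 6*√11)*(-589/770) - 23) = 2467/((589/770 - 1767*√11/385) - 23) = 2467/(-17121/770 - 1767*√11/385)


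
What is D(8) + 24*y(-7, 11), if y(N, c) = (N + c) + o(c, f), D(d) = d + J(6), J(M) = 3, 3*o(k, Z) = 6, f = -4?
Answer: 155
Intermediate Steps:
o(k, Z) = 2 (o(k, Z) = (⅓)*6 = 2)
D(d) = 3 + d (D(d) = d + 3 = 3 + d)
y(N, c) = 2 + N + c (y(N, c) = (N + c) + 2 = 2 + N + c)
D(8) + 24*y(-7, 11) = (3 + 8) + 24*(2 - 7 + 11) = 11 + 24*6 = 11 + 144 = 155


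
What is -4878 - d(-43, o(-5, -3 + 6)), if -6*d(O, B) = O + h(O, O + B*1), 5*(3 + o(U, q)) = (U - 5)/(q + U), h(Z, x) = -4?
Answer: -29315/6 ≈ -4885.8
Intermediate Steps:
o(U, q) = -3 + (-5 + U)/(5*(U + q)) (o(U, q) = -3 + ((U - 5)/(q + U))/5 = -3 + ((-5 + U)/(U + q))/5 = -3 + (-5 + U)/(5*(U + q)))
d(O, B) = ⅔ - O/6 (d(O, B) = -(O - 4)/6 = -(-4 + O)/6 = ⅔ - O/6)
-4878 - d(-43, o(-5, -3 + 6)) = -4878 - (⅔ - ⅙*(-43)) = -4878 - (⅔ + 43/6) = -4878 - 1*47/6 = -4878 - 47/6 = -29315/6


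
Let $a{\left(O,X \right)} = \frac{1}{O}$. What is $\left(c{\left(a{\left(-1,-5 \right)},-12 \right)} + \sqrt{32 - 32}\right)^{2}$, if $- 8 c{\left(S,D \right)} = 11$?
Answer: $\frac{121}{64} \approx 1.8906$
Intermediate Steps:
$c{\left(S,D \right)} = - \frac{11}{8}$ ($c{\left(S,D \right)} = \left(- \frac{1}{8}\right) 11 = - \frac{11}{8}$)
$\left(c{\left(a{\left(-1,-5 \right)},-12 \right)} + \sqrt{32 - 32}\right)^{2} = \left(- \frac{11}{8} + \sqrt{32 - 32}\right)^{2} = \left(- \frac{11}{8} + \sqrt{0}\right)^{2} = \left(- \frac{11}{8} + 0\right)^{2} = \left(- \frac{11}{8}\right)^{2} = \frac{121}{64}$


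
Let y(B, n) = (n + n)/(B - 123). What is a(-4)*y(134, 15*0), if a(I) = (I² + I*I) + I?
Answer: 0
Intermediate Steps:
a(I) = I + 2*I² (a(I) = (I² + I²) + I = 2*I² + I = I + 2*I²)
y(B, n) = 2*n/(-123 + B) (y(B, n) = (2*n)/(-123 + B) = 2*n/(-123 + B))
a(-4)*y(134, 15*0) = (-4*(1 + 2*(-4)))*(2*(15*0)/(-123 + 134)) = (-4*(1 - 8))*(2*0/11) = (-4*(-7))*(2*0*(1/11)) = 28*0 = 0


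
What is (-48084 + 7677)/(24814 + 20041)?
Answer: -40407/44855 ≈ -0.90084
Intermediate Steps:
(-48084 + 7677)/(24814 + 20041) = -40407/44855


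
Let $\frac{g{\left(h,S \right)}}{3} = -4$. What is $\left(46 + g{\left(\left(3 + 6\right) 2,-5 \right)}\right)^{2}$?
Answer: $1156$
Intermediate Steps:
$g{\left(h,S \right)} = -12$ ($g{\left(h,S \right)} = 3 \left(-4\right) = -12$)
$\left(46 + g{\left(\left(3 + 6\right) 2,-5 \right)}\right)^{2} = \left(46 - 12\right)^{2} = 34^{2} = 1156$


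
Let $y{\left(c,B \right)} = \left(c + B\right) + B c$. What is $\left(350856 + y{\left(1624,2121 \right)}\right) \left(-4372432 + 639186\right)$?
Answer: $-14182993544830$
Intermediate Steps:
$y{\left(c,B \right)} = B + c + B c$ ($y{\left(c,B \right)} = \left(B + c\right) + B c = B + c + B c$)
$\left(350856 + y{\left(1624,2121 \right)}\right) \left(-4372432 + 639186\right) = \left(350856 + \left(2121 + 1624 + 2121 \cdot 1624\right)\right) \left(-4372432 + 639186\right) = \left(350856 + \left(2121 + 1624 + 3444504\right)\right) \left(-3733246\right) = \left(350856 + 3448249\right) \left(-3733246\right) = 3799105 \left(-3733246\right) = -14182993544830$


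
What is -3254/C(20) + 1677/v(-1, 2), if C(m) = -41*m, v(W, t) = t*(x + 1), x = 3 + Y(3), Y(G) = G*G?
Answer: 14036/205 ≈ 68.468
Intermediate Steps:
Y(G) = G²
x = 12 (x = 3 + 3² = 3 + 9 = 12)
v(W, t) = 13*t (v(W, t) = t*(12 + 1) = t*13 = 13*t)
-3254/C(20) + 1677/v(-1, 2) = -3254/((-41*20)) + 1677/((13*2)) = -3254/(-820) + 1677/26 = -3254*(-1/820) + 1677*(1/26) = 1627/410 + 129/2 = 14036/205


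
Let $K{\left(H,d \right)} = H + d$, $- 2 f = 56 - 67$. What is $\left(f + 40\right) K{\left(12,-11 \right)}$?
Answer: $\frac{91}{2} \approx 45.5$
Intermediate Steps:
$f = \frac{11}{2}$ ($f = - \frac{56 - 67}{2} = \left(- \frac{1}{2}\right) \left(-11\right) = \frac{11}{2} \approx 5.5$)
$\left(f + 40\right) K{\left(12,-11 \right)} = \left(\frac{11}{2} + 40\right) \left(12 - 11\right) = \frac{91}{2} \cdot 1 = \frac{91}{2}$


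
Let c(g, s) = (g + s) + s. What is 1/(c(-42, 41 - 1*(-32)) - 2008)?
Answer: -1/1904 ≈ -0.00052521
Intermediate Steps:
c(g, s) = g + 2*s
1/(c(-42, 41 - 1*(-32)) - 2008) = 1/((-42 + 2*(41 - 1*(-32))) - 2008) = 1/((-42 + 2*(41 + 32)) - 2008) = 1/((-42 + 2*73) - 2008) = 1/((-42 + 146) - 2008) = 1/(104 - 2008) = 1/(-1904) = -1/1904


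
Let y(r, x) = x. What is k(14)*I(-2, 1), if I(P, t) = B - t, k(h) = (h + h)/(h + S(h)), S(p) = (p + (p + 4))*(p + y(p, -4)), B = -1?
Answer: -28/167 ≈ -0.16766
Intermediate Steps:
S(p) = (-4 + p)*(4 + 2*p) (S(p) = (p + (p + 4))*(p - 4) = (p + (4 + p))*(-4 + p) = (4 + 2*p)*(-4 + p) = (-4 + p)*(4 + 2*p))
k(h) = 2*h/(-16 - 3*h + 2*h**2) (k(h) = (h + h)/(h + (-16 - 4*h + 2*h**2)) = (2*h)/(-16 - 3*h + 2*h**2) = 2*h/(-16 - 3*h + 2*h**2))
I(P, t) = -1 - t
k(14)*I(-2, 1) = (2*14/(-16 - 3*14 + 2*14**2))*(-1 - 1*1) = (2*14/(-16 - 42 + 2*196))*(-1 - 1) = (2*14/(-16 - 42 + 392))*(-2) = (2*14/334)*(-2) = (2*14*(1/334))*(-2) = (14/167)*(-2) = -28/167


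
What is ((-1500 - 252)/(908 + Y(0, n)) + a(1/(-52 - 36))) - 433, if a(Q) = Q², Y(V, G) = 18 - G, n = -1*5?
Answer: -3135351069/7209664 ≈ -434.88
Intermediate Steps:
n = -5
((-1500 - 252)/(908 + Y(0, n)) + a(1/(-52 - 36))) - 433 = ((-1500 - 252)/(908 + (18 - 1*(-5))) + (1/(-52 - 36))²) - 433 = (-1752/(908 + (18 + 5)) + (1/(-88))²) - 433 = (-1752/(908 + 23) + (-1/88)²) - 433 = (-1752/931 + 1/7744) - 433 = -13566557/7209664 - 433 = -3135351069/7209664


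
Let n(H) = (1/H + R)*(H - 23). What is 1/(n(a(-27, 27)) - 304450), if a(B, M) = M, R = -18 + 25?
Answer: -27/8219390 ≈ -3.2849e-6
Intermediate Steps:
R = 7
n(H) = (-23 + H)*(7 + 1/H) (n(H) = (1/H + 7)*(H - 23) = (7 + 1/H)*(-23 + H) = (-23 + H)*(7 + 1/H))
1/(n(a(-27, 27)) - 304450) = 1/((-160 - 23/27 + 7*27) - 304450) = 1/((-160 - 23*1/27 + 189) - 304450) = 1/((-160 - 23/27 + 189) - 304450) = 1/(760/27 - 304450) = 1/(-8219390/27) = -27/8219390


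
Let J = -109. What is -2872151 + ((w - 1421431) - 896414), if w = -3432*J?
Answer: -4815908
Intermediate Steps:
w = 374088 (w = -3432*(-109) = 374088)
-2872151 + ((w - 1421431) - 896414) = -2872151 + ((374088 - 1421431) - 896414) = -2872151 + (-1047343 - 896414) = -2872151 - 1943757 = -4815908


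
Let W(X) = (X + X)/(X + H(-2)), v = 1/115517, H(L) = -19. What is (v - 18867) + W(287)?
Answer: -292014384513/15479278 ≈ -18865.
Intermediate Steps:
v = 1/115517 ≈ 8.6567e-6
W(X) = 2*X/(-19 + X) (W(X) = (X + X)/(X - 19) = (2*X)/(-19 + X) = 2*X/(-19 + X))
(v - 18867) + W(287) = (1/115517 - 18867) + 2*287/(-19 + 287) = -2179459238/115517 + 2*287/268 = -2179459238/115517 + 2*287*(1/268) = -2179459238/115517 + 287/134 = -292014384513/15479278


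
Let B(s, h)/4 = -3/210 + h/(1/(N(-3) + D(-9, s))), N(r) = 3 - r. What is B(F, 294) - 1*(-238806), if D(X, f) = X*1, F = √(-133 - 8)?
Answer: 8234728/35 ≈ 2.3528e+5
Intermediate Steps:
F = I*√141 (F = √(-141) = I*√141 ≈ 11.874*I)
D(X, f) = X
B(s, h) = -2/35 - 12*h (B(s, h) = 4*(-3/210 + h/(1/((3 - 1*(-3)) - 9))) = 4*(-3*1/210 + h/(1/((3 + 3) - 9))) = 4*(-1/70 + h/(1/(6 - 9))) = 4*(-1/70 + h/(1/(-3))) = 4*(-1/70 + h/(-⅓)) = 4*(-1/70 + h*(-3)) = 4*(-1/70 - 3*h) = -2/35 - 12*h)
B(F, 294) - 1*(-238806) = (-2/35 - 12*294) - 1*(-238806) = (-2/35 - 3528) + 238806 = -123482/35 + 238806 = 8234728/35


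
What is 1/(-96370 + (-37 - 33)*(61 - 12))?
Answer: -1/99800 ≈ -1.0020e-5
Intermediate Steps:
1/(-96370 + (-37 - 33)*(61 - 12)) = 1/(-96370 - 70*49) = 1/(-96370 - 3430) = 1/(-99800) = -1/99800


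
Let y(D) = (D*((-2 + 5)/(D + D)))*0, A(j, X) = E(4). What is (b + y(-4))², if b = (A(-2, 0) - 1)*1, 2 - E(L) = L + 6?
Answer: 81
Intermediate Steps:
E(L) = -4 - L (E(L) = 2 - (L + 6) = 2 - (6 + L) = 2 + (-6 - L) = -4 - L)
A(j, X) = -8 (A(j, X) = -4 - 1*4 = -4 - 4 = -8)
y(D) = 0 (y(D) = (D*(3/((2*D))))*0 = (D*(3*(1/(2*D))))*0 = (D*(3/(2*D)))*0 = (3/2)*0 = 0)
b = -9 (b = (-8 - 1)*1 = -9*1 = -9)
(b + y(-4))² = (-9 + 0)² = (-9)² = 81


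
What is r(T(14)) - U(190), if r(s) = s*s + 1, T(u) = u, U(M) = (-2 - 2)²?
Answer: 181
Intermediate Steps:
U(M) = 16 (U(M) = (-4)² = 16)
r(s) = 1 + s² (r(s) = s² + 1 = 1 + s²)
r(T(14)) - U(190) = (1 + 14²) - 1*16 = (1 + 196) - 16 = 197 - 16 = 181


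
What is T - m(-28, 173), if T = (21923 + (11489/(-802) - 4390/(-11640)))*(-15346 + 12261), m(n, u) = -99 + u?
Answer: -31548344691641/466764 ≈ -6.7590e+7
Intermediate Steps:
T = -31548310151105/466764 (T = (21923 + (11489*(-1/802) - 4390*(-1/11640)))*(-3085) = (21923 + (-11489/802 + 439/1164))*(-3085) = (21923 - 6510559/466764)*(-3085) = (10226356613/466764)*(-3085) = -31548310151105/466764 ≈ -6.7589e+7)
T - m(-28, 173) = -31548310151105/466764 - (-99 + 173) = -31548310151105/466764 - 1*74 = -31548310151105/466764 - 74 = -31548344691641/466764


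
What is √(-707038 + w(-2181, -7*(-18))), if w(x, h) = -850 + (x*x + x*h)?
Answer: √3774067 ≈ 1942.7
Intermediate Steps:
w(x, h) = -850 + x² + h*x (w(x, h) = -850 + (x² + h*x) = -850 + x² + h*x)
√(-707038 + w(-2181, -7*(-18))) = √(-707038 + (-850 + (-2181)² - 7*(-18)*(-2181))) = √(-707038 + (-850 + 4756761 + 126*(-2181))) = √(-707038 + (-850 + 4756761 - 274806)) = √(-707038 + 4481105) = √3774067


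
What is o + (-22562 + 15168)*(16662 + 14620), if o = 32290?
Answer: -231266818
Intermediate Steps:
o + (-22562 + 15168)*(16662 + 14620) = 32290 + (-22562 + 15168)*(16662 + 14620) = 32290 - 7394*31282 = 32290 - 231299108 = -231266818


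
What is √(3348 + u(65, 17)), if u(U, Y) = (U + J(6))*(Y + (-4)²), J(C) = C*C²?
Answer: √12621 ≈ 112.34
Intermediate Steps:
J(C) = C³
u(U, Y) = (16 + Y)*(216 + U) (u(U, Y) = (U + 6³)*(Y + (-4)²) = (U + 216)*(Y + 16) = (216 + U)*(16 + Y) = (16 + Y)*(216 + U))
√(3348 + u(65, 17)) = √(3348 + (3456 + 16*65 + 216*17 + 65*17)) = √(3348 + (3456 + 1040 + 3672 + 1105)) = √(3348 + 9273) = √12621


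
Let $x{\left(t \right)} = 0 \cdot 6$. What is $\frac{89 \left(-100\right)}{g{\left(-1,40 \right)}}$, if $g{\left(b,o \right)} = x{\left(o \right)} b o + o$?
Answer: $- \frac{445}{2} \approx -222.5$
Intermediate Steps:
$x{\left(t \right)} = 0$
$g{\left(b,o \right)} = o$ ($g{\left(b,o \right)} = 0 b o + o = 0 o + o = 0 + o = o$)
$\frac{89 \left(-100\right)}{g{\left(-1,40 \right)}} = \frac{89 \left(-100\right)}{40} = \left(-8900\right) \frac{1}{40} = - \frac{445}{2}$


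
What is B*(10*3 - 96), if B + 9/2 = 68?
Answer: -4191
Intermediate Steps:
B = 127/2 (B = -9/2 + 68 = 127/2 ≈ 63.500)
B*(10*3 - 96) = 127*(10*3 - 96)/2 = 127*(30 - 96)/2 = (127/2)*(-66) = -4191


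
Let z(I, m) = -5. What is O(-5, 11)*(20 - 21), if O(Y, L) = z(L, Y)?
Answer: 5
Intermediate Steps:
O(Y, L) = -5
O(-5, 11)*(20 - 21) = -5*(20 - 21) = -5*(-1) = 5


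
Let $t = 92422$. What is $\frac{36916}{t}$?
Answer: $\frac{1678}{4201} \approx 0.39943$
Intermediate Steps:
$\frac{36916}{t} = \frac{36916}{92422} = 36916 \cdot \frac{1}{92422} = \frac{1678}{4201}$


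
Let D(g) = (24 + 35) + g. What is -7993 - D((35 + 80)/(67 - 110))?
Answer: -346121/43 ≈ -8049.3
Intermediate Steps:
D(g) = 59 + g
-7993 - D((35 + 80)/(67 - 110)) = -7993 - (59 + (35 + 80)/(67 - 110)) = -7993 - (59 + 115/(-43)) = -7993 - (59 + 115*(-1/43)) = -7993 - (59 - 115/43) = -7993 - 1*2422/43 = -7993 - 2422/43 = -346121/43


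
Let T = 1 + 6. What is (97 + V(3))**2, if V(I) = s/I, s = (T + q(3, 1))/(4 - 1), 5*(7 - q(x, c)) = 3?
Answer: 19642624/2025 ≈ 9700.1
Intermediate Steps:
q(x, c) = 32/5 (q(x, c) = 7 - 1/5*3 = 7 - 3/5 = 32/5)
T = 7
s = 67/15 (s = (7 + 32/5)/(4 - 1) = (67/5)/3 = (67/5)*(1/3) = 67/15 ≈ 4.4667)
V(I) = 67/(15*I)
(97 + V(3))**2 = (97 + (67/15)/3)**2 = (97 + (67/15)*(1/3))**2 = (97 + 67/45)**2 = (4432/45)**2 = 19642624/2025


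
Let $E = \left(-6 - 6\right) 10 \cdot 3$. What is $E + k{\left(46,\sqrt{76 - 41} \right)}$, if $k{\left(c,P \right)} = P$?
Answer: $-360 + \sqrt{35} \approx -354.08$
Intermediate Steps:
$E = -360$ ($E = \left(-12\right) 10 \cdot 3 = \left(-120\right) 3 = -360$)
$E + k{\left(46,\sqrt{76 - 41} \right)} = -360 + \sqrt{76 - 41} = -360 + \sqrt{35}$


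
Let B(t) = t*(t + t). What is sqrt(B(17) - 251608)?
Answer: I*sqrt(251030) ≈ 501.03*I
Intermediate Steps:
B(t) = 2*t**2 (B(t) = t*(2*t) = 2*t**2)
sqrt(B(17) - 251608) = sqrt(2*17**2 - 251608) = sqrt(2*289 - 251608) = sqrt(578 - 251608) = sqrt(-251030) = I*sqrt(251030)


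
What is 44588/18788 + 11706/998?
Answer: 33053894/2343803 ≈ 14.103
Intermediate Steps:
44588/18788 + 11706/998 = 44588*(1/18788) + 11706*(1/998) = 11147/4697 + 5853/499 = 33053894/2343803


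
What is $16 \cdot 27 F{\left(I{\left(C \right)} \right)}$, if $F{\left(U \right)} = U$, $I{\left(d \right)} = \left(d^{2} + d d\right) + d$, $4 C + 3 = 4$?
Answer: $162$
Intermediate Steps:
$C = \frac{1}{4}$ ($C = - \frac{3}{4} + \frac{1}{4} \cdot 4 = - \frac{3}{4} + 1 = \frac{1}{4} \approx 0.25$)
$I{\left(d \right)} = d + 2 d^{2}$ ($I{\left(d \right)} = \left(d^{2} + d^{2}\right) + d = 2 d^{2} + d = d + 2 d^{2}$)
$16 \cdot 27 F{\left(I{\left(C \right)} \right)} = 16 \cdot 27 \frac{1 + 2 \cdot \frac{1}{4}}{4} = 432 \frac{1 + \frac{1}{2}}{4} = 432 \cdot \frac{1}{4} \cdot \frac{3}{2} = 432 \cdot \frac{3}{8} = 162$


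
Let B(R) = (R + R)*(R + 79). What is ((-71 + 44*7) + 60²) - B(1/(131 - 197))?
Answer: 8362199/2178 ≈ 3839.4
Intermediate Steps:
B(R) = 2*R*(79 + R) (B(R) = (2*R)*(79 + R) = 2*R*(79 + R))
((-71 + 44*7) + 60²) - B(1/(131 - 197)) = ((-71 + 44*7) + 60²) - 2*(79 + 1/(131 - 197))/(131 - 197) = ((-71 + 308) + 3600) - 2*(79 + 1/(-66))/(-66) = (237 + 3600) - 2*(-1)*(79 - 1/66)/66 = 3837 - 2*(-1)*5213/(66*66) = 3837 - 1*(-5213/2178) = 3837 + 5213/2178 = 8362199/2178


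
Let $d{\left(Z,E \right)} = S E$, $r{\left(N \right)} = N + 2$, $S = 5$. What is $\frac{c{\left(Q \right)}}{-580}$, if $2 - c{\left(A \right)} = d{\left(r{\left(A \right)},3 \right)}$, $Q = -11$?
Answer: $\frac{13}{580} \approx 0.022414$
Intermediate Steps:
$r{\left(N \right)} = 2 + N$
$d{\left(Z,E \right)} = 5 E$
$c{\left(A \right)} = -13$ ($c{\left(A \right)} = 2 - 5 \cdot 3 = 2 - 15 = -13$)
$\frac{c{\left(Q \right)}}{-580} = - \frac{13}{-580} = \left(-13\right) \left(- \frac{1}{580}\right) = \frac{13}{580}$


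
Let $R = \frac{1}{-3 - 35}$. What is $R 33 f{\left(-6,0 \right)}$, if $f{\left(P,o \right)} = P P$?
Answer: $- \frac{594}{19} \approx -31.263$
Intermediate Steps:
$f{\left(P,o \right)} = P^{2}$
$R = - \frac{1}{38}$ ($R = \frac{1}{-38} = - \frac{1}{38} \approx -0.026316$)
$R 33 f{\left(-6,0 \right)} = \left(- \frac{1}{38}\right) 33 \left(-6\right)^{2} = \left(- \frac{33}{38}\right) 36 = - \frac{594}{19}$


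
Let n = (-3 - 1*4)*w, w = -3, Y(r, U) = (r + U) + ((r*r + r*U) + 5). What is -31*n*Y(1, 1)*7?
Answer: -41013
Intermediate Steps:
Y(r, U) = 5 + U + r + r² + U*r (Y(r, U) = (U + r) + ((r² + U*r) + 5) = (U + r) + (5 + r² + U*r) = 5 + U + r + r² + U*r)
n = 21 (n = (-3 - 1*4)*(-3) = (-3 - 4)*(-3) = -7*(-3) = 21)
-31*n*Y(1, 1)*7 = -651*(5 + 1 + 1 + 1² + 1*1)*7 = -651*(5 + 1 + 1 + 1 + 1)*7 = -651*9*7 = -31*189*7 = -5859*7 = -41013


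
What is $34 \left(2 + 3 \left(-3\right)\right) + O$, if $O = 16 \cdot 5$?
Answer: $-158$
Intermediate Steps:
$O = 80$
$34 \left(2 + 3 \left(-3\right)\right) + O = 34 \left(2 + 3 \left(-3\right)\right) + 80 = 34 \left(2 - 9\right) + 80 = 34 \left(-7\right) + 80 = -238 + 80 = -158$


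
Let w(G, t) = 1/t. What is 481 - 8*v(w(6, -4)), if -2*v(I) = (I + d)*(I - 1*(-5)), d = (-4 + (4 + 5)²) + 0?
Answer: 7757/4 ≈ 1939.3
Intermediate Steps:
w(G, t) = 1/t
d = 77 (d = (-4 + 9²) + 0 = (-4 + 81) + 0 = 77 + 0 = 77)
v(I) = -(5 + I)*(77 + I)/2 (v(I) = -(I + 77)*(I - 1*(-5))/2 = -(77 + I)*(I + 5)/2 = -(77 + I)*(5 + I)/2 = -(5 + I)*(77 + I)/2)
481 - 8*v(w(6, -4)) = 481 - 8*(-385/2 - 41/(-4) - (1/(-4))²/2) = 481 - 8*(-385/2 - 41*(-¼) - (-¼)²/2) = 481 - 8*(-385/2 + 41/4 - ½*1/16) = 481 - 8*(-385/2 + 41/4 - 1/32) = 481 - 8*(-5833/32) = 481 + 5833/4 = 7757/4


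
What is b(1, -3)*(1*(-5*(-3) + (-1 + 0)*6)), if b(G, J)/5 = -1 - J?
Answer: 90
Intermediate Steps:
b(G, J) = -5 - 5*J (b(G, J) = 5*(-1 - J) = -5 - 5*J)
b(1, -3)*(1*(-5*(-3) + (-1 + 0)*6)) = (-5 - 5*(-3))*(1*(-5*(-3) + (-1 + 0)*6)) = (-5 + 15)*(1*(15 - 1*6)) = 10*(1*(15 - 6)) = 10*(1*9) = 10*9 = 90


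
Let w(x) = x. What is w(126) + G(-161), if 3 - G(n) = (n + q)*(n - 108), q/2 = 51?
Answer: -15742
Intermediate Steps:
q = 102 (q = 2*51 = 102)
G(n) = 3 - (-108 + n)*(102 + n) (G(n) = 3 - (n + 102)*(n - 108) = 3 - (102 + n)*(-108 + n) = 3 - (-108 + n)*(102 + n))
w(126) + G(-161) = 126 + (11019 - 1*(-161)² + 6*(-161)) = 126 + (11019 - 1*25921 - 966) = 126 + (11019 - 25921 - 966) = 126 - 15868 = -15742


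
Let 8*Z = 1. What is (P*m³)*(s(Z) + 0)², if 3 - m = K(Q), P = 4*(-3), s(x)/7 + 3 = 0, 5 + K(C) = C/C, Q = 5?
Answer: -1815156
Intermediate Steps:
Z = ⅛ (Z = (⅛)*1 = ⅛ ≈ 0.12500)
K(C) = -4 (K(C) = -5 + C/C = -5 + 1 = -4)
s(x) = -21 (s(x) = -21 + 7*0 = -21 + 0 = -21)
P = -12
m = 7 (m = 3 - 1*(-4) = 3 + 4 = 7)
(P*m³)*(s(Z) + 0)² = (-12*7³)*(-21 + 0)² = -12*343*(-21)² = -4116*441 = -1815156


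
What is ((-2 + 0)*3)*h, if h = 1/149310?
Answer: -1/24885 ≈ -4.0185e-5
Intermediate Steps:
h = 1/149310 ≈ 6.6975e-6
((-2 + 0)*3)*h = ((-2 + 0)*3)*(1/149310) = -2*3*(1/149310) = -6*1/149310 = -1/24885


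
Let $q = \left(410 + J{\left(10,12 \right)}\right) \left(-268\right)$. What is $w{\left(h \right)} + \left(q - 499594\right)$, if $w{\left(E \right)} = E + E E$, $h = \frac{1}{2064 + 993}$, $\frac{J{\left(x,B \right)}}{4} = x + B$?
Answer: $- \frac{5916084638384}{9345249} \approx -6.3306 \cdot 10^{5}$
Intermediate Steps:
$J{\left(x,B \right)} = 4 B + 4 x$ ($J{\left(x,B \right)} = 4 \left(x + B\right) = 4 \left(B + x\right) = 4 B + 4 x$)
$h = \frac{1}{3057} \approx 0.00032712$
$q = -133464$ ($q = \left(410 + \left(4 \cdot 12 + 4 \cdot 10\right)\right) \left(-268\right) = \left(410 + \left(48 + 40\right)\right) \left(-268\right) = \left(410 + 88\right) \left(-268\right) = 498 \left(-268\right) = -133464$)
$w{\left(E \right)} = E + E^{2}$
$w{\left(h \right)} + \left(q - 499594\right) = \frac{1 + \frac{1}{3057}}{3057} - 633058 = \frac{1}{3057} \cdot \frac{3058}{3057} - 633058 = \frac{3058}{9345249} - 633058 = - \frac{5916084638384}{9345249}$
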